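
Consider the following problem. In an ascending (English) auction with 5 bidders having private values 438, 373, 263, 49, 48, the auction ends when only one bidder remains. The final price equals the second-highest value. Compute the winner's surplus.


Step 1: Identify the highest value: 438
Step 2: Identify the second-highest value: 373
Step 3: The final price = second-highest value = 373
Step 4: Surplus = 438 - 373 = 65

65


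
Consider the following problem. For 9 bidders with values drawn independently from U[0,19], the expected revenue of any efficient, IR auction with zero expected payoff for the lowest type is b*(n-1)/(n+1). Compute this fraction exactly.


Step 1: By Revenue Equivalence, expected revenue = b*(n-1)/(n+1)
Step 2: Substituting n = 9, b = 19
Step 3: Revenue = 19*(9-1)/(9+1) = 19*8/10
Step 4: Revenue = 152/10 = 76/5

76/5


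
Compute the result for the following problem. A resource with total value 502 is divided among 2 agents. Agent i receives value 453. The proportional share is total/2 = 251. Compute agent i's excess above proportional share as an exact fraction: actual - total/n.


Step 1: Proportional share = 502/2 = 251
Step 2: Agent's actual allocation = 453
Step 3: Excess = 453 - 251 = 202

202


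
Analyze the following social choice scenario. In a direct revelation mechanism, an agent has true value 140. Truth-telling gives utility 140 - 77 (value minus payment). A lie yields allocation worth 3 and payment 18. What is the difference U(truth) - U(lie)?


Step 1: U(truth) = value - payment = 140 - 77 = 63
Step 2: U(lie) = allocation - payment = 3 - 18 = -15
Step 3: IC gap = 63 - (-15) = 78

78


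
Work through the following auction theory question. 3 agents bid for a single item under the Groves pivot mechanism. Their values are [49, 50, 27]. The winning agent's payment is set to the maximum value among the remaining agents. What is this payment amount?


Step 1: The efficient winner is agent 1 with value 50
Step 2: Other agents' values: [49, 27]
Step 3: Pivot payment = max(others) = 49
Step 4: The winner pays 49

49


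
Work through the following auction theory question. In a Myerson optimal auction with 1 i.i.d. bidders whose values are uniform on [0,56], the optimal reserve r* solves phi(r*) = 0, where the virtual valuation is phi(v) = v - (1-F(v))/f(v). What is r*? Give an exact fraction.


Step 1: For U[0,56], F(v) = v/56 and f(v) = 1/56
Step 2: phi(v) = v - (1 - v/56)/(1/56) = v - (56 - v) = 2v - 56
Step 3: Set phi(r*) = 0: 2r* - 56 = 0
Step 4: r* = 56/2 = 28 (the number of bidders n = 1 does not enter)

28


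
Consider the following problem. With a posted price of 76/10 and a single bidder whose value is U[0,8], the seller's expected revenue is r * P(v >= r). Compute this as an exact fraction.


Step 1: Posted price r = 38/5, value support [0,8]
Step 2: P(v >= r) = (8 - 38/5)/8 = 1/20
Step 3: Expected revenue = r * P(v >= r) = 38/5 * 1/20
Step 4: Revenue = 19/50

19/50


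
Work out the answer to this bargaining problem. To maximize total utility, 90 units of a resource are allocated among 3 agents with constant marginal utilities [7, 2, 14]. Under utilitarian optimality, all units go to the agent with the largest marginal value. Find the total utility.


Step 1: The marginal utilities are [7, 2, 14]
Step 2: The highest marginal utility is 14
Step 3: All 90 units go to that agent
Step 4: Total utility = 14 * 90 = 1260

1260


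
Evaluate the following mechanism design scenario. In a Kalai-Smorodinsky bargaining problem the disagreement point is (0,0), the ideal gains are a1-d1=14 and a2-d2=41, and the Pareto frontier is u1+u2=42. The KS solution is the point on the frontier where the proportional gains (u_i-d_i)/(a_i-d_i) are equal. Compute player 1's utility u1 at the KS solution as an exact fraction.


Step 1: At the KS point, (u1-d1)/r1 = (u2-d2)/r2 = t and u1+u2 = 42
Step 2: u1 = d1 + r1*t and u2 = d2 + r2*t, so (d1 + r1*t) + (d2 + r2*t) = 42
Step 3: t = (42 - 0 - 0)/(14 + 41) = 42/55
Step 4: u1 = d1 + r1*t = 0 + 14 * 42/55 = 588/55
Step 5: (Check: u2 = d2 + r2*t = 1722/55; u1+u2 = 588/55 + 1722/55 = 42, on the frontier.)

588/55


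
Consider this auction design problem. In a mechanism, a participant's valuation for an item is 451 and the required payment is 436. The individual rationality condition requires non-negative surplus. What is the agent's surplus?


Step 1: Surplus = value - payment = 451 - 436 = 15
Step 2: IR is satisfied (surplus >= 0)

15


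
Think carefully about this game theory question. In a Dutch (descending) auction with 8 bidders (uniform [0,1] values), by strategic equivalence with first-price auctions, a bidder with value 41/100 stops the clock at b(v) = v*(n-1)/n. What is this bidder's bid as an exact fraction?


Step 1: Dutch auctions are strategically equivalent to first-price auctions
Step 2: The equilibrium bid is b(v) = v*(n-1)/n
Step 3: b = 41/100 * 7/8
Step 4: b = 287/800

287/800


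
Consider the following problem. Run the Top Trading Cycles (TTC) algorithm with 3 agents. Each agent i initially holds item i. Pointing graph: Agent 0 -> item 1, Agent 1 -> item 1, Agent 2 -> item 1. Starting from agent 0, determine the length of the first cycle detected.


Step 1: Trace the pointer graph from agent 0: 0 -> 1 -> 1
Step 2: A cycle is detected when we revisit agent 1
Step 3: The cycle is: 1 -> 1
Step 4: Cycle length = 1

1


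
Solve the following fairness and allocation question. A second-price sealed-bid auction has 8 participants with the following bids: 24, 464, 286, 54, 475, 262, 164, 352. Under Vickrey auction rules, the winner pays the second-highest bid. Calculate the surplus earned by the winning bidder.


Step 1: Sort bids in descending order: 475, 464, 352, 286, 262, 164, 54, 24
Step 2: The winning bid is the highest: 475
Step 3: The payment equals the second-highest bid: 464
Step 4: Surplus = winner's bid - payment = 475 - 464 = 11

11


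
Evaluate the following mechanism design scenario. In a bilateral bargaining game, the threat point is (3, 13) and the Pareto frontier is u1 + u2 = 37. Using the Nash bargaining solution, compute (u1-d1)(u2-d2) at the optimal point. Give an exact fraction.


Step 1: The Nash solution splits surplus symmetrically above the disagreement point
Step 2: u1 = (total + d1 - d2)/2 = (37 + 3 - 13)/2 = 27/2
Step 3: u2 = (total - d1 + d2)/2 = (37 - 3 + 13)/2 = 47/2
Step 4: Nash product = (27/2 - 3) * (47/2 - 13)
Step 5: = 21/2 * 21/2 = 441/4

441/4


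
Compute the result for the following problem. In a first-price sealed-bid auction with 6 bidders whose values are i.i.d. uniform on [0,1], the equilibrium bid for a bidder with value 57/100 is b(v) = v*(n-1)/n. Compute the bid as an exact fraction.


Step 1: The symmetric BNE bidding function is b(v) = v * (n-1) / n
Step 2: Substitute v = 57/100 and n = 6
Step 3: b = 57/100 * 5/6
Step 4: b = 19/40

19/40


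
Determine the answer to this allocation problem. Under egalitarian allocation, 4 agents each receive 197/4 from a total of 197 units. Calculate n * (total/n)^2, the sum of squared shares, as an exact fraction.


Step 1: Each agent's share = 197/4
Step 2: Square of each share = (197/4)^2 = 38809/16
Step 3: Sum of squares = 4 * 38809/16 = 38809/4

38809/4


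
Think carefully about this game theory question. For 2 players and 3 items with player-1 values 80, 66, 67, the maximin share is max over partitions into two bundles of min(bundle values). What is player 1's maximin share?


Step 1: Item values = 80, 66, 67
Step 2: Enumerate all 2-bundle partitions and take the smaller bundle:
  Partition 1: {80} vs {66,67} -> bundles 80, 133; min = 80
  Partition 2: {66} vs {80,67} -> bundles 66, 147; min = 66
  Partition 3: {67} vs {80,66} -> bundles 67, 146; min = 67
Step 3: MMS = max(80, 66, 67) = 80

80


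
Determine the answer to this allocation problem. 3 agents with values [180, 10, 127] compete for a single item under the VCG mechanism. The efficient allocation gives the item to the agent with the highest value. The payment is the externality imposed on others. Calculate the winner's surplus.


Step 1: The winner is the agent with the highest value: agent 0 with value 180
Step 2: Values of other agents: [10, 127]
Step 3: VCG payment = max of others' values = 127
Step 4: Surplus = 180 - 127 = 53

53


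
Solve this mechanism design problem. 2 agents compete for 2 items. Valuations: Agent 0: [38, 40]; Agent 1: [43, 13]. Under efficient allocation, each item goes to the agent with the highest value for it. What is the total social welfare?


Step 1: For each item, find the maximum value among all agents.
Step 2: Item 0 -> Agent 1 (value 43)
Step 3: Item 1 -> Agent 0 (value 40)
Step 4: Total welfare = 43 + 40 = 83

83


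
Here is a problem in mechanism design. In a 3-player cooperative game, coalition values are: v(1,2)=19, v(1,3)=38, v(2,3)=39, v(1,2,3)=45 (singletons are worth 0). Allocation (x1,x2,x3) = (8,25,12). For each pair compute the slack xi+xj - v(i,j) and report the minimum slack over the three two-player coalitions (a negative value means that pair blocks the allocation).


Step 1: Slack for coalition (1,2): x1+x2 - v12 = 33 - 19 = 14
Step 2: Slack for coalition (1,3): x1+x3 - v13 = 20 - 38 = -18
Step 3: Slack for coalition (2,3): x2+x3 - v23 = 37 - 39 = -2
Step 4: Minimum slack = min(14, -18, -2) = -18, attained by (1,3); coalition (1,3) can block (slack < 0), so the allocation is not in the core

-18


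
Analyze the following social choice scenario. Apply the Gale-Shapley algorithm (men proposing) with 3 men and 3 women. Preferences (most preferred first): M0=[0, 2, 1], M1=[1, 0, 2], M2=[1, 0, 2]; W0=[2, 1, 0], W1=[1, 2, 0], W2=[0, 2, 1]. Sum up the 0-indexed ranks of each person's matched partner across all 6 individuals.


Step 1: Run Gale-Shapley (men propose, women hold best offer):
  M0 proposes to W0; she accepts
  M1 proposes to W1; she accepts
  M2 proposes to W1; rejected
  M2 proposes to W0; she switches from M0
  M0 proposes to W2; she accepts
Step 2: Final matching: W0-M2, W1-M1, W2-M0
Step 3: 0-indexed ranks (man's rank of his match, then woman's): 1 + 0 + 0 + 0 + 1 + 0
Step 4: Total rank sum = 2

2


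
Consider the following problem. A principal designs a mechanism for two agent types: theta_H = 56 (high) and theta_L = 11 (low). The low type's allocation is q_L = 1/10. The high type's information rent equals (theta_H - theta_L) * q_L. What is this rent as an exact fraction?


Step 1: theta_H - theta_L = 56 - 11 = 45
Step 2: Information rent = (theta_H - theta_L) * q_L
Step 3: = 45 * 1/10
Step 4: = 9/2

9/2


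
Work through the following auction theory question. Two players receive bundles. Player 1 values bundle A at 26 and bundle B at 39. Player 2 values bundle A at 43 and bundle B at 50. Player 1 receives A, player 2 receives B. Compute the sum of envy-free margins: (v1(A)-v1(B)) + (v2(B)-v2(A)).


Step 1: Player 1's margin = v1(A) - v1(B) = 26 - 39 = -13
Step 2: Player 2's margin = v2(B) - v2(A) = 50 - 43 = 7
Step 3: Total margin = -13 + 7 = -6

-6


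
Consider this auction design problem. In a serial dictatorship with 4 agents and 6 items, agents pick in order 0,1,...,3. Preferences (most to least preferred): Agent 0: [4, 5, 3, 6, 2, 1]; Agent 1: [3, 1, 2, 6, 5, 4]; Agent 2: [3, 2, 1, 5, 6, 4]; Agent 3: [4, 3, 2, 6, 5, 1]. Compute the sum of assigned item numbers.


Step 1: Agent 0 picks item 4
Step 2: Agent 1 picks item 3
Step 3: Agent 2 picks item 2
Step 4: Agent 3 picks item 6
Step 5: Sum = 4 + 3 + 2 + 6 = 15

15


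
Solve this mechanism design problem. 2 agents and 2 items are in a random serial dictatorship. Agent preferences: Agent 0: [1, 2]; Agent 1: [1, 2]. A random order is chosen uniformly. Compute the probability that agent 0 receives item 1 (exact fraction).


Step 1: Agent 0 wants item 1
Step 2: There are 2 possible orderings of agents
Step 3: In 1 orderings, agent 0 gets item 1
Step 4: Probability = 1/2

1/2


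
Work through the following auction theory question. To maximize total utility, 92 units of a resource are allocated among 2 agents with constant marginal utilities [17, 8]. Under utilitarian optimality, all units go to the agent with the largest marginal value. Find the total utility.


Step 1: The marginal utilities are [17, 8]
Step 2: The highest marginal utility is 17
Step 3: All 92 units go to that agent
Step 4: Total utility = 17 * 92 = 1564

1564


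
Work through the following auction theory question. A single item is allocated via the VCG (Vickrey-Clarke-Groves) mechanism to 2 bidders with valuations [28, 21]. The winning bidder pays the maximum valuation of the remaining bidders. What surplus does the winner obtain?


Step 1: The winner is the agent with the highest value: agent 0 with value 28
Step 2: Values of other agents: [21]
Step 3: VCG payment = max of others' values = 21
Step 4: Surplus = 28 - 21 = 7

7


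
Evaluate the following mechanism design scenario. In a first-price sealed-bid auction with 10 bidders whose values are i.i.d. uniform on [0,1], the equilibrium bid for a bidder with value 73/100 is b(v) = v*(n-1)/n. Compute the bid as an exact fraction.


Step 1: The symmetric BNE bidding function is b(v) = v * (n-1) / n
Step 2: Substitute v = 73/100 and n = 10
Step 3: b = 73/100 * 9/10
Step 4: b = 657/1000

657/1000


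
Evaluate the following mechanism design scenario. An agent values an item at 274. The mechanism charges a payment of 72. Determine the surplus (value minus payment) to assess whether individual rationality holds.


Step 1: Surplus = value - payment = 274 - 72 = 202
Step 2: IR is satisfied (surplus >= 0)

202


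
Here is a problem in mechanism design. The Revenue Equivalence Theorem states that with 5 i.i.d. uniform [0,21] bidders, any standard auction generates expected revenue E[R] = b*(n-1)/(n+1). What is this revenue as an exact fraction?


Step 1: By Revenue Equivalence, expected revenue = b*(n-1)/(n+1)
Step 2: Substituting n = 5, b = 21
Step 3: Revenue = 21*(5-1)/(5+1) = 21*4/6
Step 4: Revenue = 84/6 = 14

14


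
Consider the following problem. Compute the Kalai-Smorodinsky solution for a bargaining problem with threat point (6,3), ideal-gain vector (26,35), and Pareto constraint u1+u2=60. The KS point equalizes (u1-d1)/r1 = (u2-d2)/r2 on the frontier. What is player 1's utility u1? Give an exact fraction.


Step 1: At the KS point, (u1-d1)/r1 = (u2-d2)/r2 = t and u1+u2 = 60
Step 2: u1 = d1 + r1*t and u2 = d2 + r2*t, so (d1 + r1*t) + (d2 + r2*t) = 60
Step 3: t = (60 - 6 - 3)/(26 + 35) = 51/61
Step 4: u1 = d1 + r1*t = 6 + 26 * 51/61 = 1692/61
Step 5: (Check: u2 = d2 + r2*t = 1968/61; u1+u2 = 1692/61 + 1968/61 = 60, on the frontier.)

1692/61


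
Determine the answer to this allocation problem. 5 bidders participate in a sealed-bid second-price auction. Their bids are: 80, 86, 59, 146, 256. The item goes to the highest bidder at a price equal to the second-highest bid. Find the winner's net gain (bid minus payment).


Step 1: Sort bids in descending order: 256, 146, 86, 80, 59
Step 2: The winning bid is the highest: 256
Step 3: The payment equals the second-highest bid: 146
Step 4: Surplus = winner's bid - payment = 256 - 146 = 110

110


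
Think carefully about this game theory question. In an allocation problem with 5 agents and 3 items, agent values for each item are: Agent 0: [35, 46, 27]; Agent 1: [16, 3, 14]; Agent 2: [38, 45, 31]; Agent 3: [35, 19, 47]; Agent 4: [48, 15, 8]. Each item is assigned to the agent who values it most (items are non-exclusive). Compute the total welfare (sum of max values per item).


Step 1: For each item, find the maximum value among all agents.
Step 2: Item 0 -> Agent 4 (value 48)
Step 3: Item 1 -> Agent 0 (value 46)
Step 4: Item 2 -> Agent 3 (value 47)
Step 5: Total welfare = 48 + 46 + 47 = 141

141


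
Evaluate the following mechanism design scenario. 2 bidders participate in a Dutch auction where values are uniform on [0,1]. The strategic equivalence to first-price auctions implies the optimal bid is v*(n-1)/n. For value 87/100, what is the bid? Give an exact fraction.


Step 1: Dutch auctions are strategically equivalent to first-price auctions
Step 2: The equilibrium bid is b(v) = v*(n-1)/n
Step 3: b = 87/100 * 1/2
Step 4: b = 87/200

87/200


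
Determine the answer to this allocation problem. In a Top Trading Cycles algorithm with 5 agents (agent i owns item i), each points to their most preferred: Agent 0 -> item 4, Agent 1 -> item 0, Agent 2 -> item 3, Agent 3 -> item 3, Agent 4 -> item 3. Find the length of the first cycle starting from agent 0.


Step 1: Trace the pointer graph from agent 0: 0 -> 4 -> 3 -> 3
Step 2: A cycle is detected when we revisit agent 3
Step 3: The cycle is: 3 -> 3
Step 4: Cycle length = 1

1


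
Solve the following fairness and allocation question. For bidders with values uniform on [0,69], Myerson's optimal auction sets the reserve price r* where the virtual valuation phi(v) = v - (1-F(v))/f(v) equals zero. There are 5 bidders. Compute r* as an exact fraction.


Step 1: For U[0,69], F(v) = v/69 and f(v) = 1/69
Step 2: phi(v) = v - (1 - v/69)/(1/69) = v - (69 - v) = 2v - 69
Step 3: Set phi(r*) = 0: 2r* - 69 = 0
Step 4: r* = 69/2 (the number of bidders n = 5 does not enter)

69/2


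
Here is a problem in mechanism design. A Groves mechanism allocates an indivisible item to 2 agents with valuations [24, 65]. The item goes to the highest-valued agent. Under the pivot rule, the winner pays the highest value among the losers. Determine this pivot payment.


Step 1: The efficient winner is agent 1 with value 65
Step 2: Other agents' values: [24]
Step 3: Pivot payment = max(others) = 24
Step 4: The winner pays 24

24


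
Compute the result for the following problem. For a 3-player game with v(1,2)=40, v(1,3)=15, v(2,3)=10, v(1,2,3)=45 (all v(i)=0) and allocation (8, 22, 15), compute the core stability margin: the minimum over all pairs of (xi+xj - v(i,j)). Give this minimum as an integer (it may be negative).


Step 1: Slack for coalition (1,2): x1+x2 - v12 = 30 - 40 = -10
Step 2: Slack for coalition (1,3): x1+x3 - v13 = 23 - 15 = 8
Step 3: Slack for coalition (2,3): x2+x3 - v23 = 37 - 10 = 27
Step 4: Minimum slack = min(-10, 8, 27) = -10, attained by (1,2); coalition (1,2) can block (slack < 0), so the allocation is not in the core

-10


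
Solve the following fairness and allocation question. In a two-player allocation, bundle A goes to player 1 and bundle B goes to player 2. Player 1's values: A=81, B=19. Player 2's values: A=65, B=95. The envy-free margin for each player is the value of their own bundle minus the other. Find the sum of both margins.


Step 1: Player 1's margin = v1(A) - v1(B) = 81 - 19 = 62
Step 2: Player 2's margin = v2(B) - v2(A) = 95 - 65 = 30
Step 3: Total margin = 62 + 30 = 92

92


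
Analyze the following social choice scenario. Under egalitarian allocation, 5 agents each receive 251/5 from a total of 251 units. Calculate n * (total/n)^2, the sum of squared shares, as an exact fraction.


Step 1: Each agent's share = 251/5
Step 2: Square of each share = (251/5)^2 = 63001/25
Step 3: Sum of squares = 5 * 63001/25 = 63001/5

63001/5


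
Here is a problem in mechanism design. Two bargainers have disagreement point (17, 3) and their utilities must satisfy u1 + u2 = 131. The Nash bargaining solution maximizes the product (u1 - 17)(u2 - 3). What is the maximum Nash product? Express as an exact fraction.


Step 1: The Nash solution splits surplus symmetrically above the disagreement point
Step 2: u1 = (total + d1 - d2)/2 = (131 + 17 - 3)/2 = 145/2
Step 3: u2 = (total - d1 + d2)/2 = (131 - 17 + 3)/2 = 117/2
Step 4: Nash product = (145/2 - 17) * (117/2 - 3)
Step 5: = 111/2 * 111/2 = 12321/4

12321/4


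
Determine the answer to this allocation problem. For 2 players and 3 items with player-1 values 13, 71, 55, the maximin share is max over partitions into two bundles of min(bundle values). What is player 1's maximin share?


Step 1: Item values = 13, 71, 55
Step 2: Enumerate all 2-bundle partitions and take the smaller bundle:
  Partition 1: {13} vs {71,55} -> bundles 13, 126; min = 13
  Partition 2: {71} vs {13,55} -> bundles 71, 68; min = 68
  Partition 3: {55} vs {13,71} -> bundles 55, 84; min = 55
Step 3: MMS = max(13, 68, 55) = 68

68


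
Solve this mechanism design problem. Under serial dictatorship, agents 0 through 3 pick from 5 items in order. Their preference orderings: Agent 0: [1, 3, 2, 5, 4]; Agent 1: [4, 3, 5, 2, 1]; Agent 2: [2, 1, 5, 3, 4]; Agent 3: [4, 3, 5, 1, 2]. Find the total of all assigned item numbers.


Step 1: Agent 0 picks item 1
Step 2: Agent 1 picks item 4
Step 3: Agent 2 picks item 2
Step 4: Agent 3 picks item 3
Step 5: Sum = 1 + 4 + 2 + 3 = 10

10


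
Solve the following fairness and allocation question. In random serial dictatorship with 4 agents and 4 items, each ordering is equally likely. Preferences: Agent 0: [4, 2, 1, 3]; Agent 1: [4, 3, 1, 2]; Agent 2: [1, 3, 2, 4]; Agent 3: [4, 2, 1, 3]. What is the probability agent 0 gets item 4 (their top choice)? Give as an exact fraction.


Step 1: Agent 0 wants item 4
Step 2: There are 24 possible orderings of agents
Step 3: In 8 orderings, agent 0 gets item 4
Step 4: Probability = 8/24 = 1/3

1/3


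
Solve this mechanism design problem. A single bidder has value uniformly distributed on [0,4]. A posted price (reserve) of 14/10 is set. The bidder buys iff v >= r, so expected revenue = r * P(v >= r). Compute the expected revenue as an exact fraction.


Step 1: Posted price r = 7/5, value support [0,4]
Step 2: P(v >= r) = (4 - 7/5)/4 = 13/20
Step 3: Expected revenue = r * P(v >= r) = 7/5 * 13/20
Step 4: Revenue = 91/100

91/100


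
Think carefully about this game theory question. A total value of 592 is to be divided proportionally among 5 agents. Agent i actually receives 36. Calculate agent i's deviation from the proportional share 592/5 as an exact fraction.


Step 1: Proportional share = 592/5
Step 2: Agent's actual allocation = 36
Step 3: Excess = 36 - 592/5 = -412/5

-412/5


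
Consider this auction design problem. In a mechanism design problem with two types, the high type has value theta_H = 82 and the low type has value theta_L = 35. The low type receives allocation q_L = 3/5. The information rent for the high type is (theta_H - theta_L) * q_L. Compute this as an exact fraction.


Step 1: theta_H - theta_L = 82 - 35 = 47
Step 2: Information rent = (theta_H - theta_L) * q_L
Step 3: = 47 * 3/5
Step 4: = 141/5

141/5


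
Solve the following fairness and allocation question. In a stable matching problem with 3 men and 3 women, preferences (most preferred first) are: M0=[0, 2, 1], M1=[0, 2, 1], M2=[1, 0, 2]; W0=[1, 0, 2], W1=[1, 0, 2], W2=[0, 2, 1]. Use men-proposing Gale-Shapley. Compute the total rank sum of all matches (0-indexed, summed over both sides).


Step 1: Run Gale-Shapley (men propose, women hold best offer):
  M0 proposes to W0; she accepts
  M1 proposes to W0; she switches from M0
  M2 proposes to W1; she accepts
  M0 proposes to W2; she accepts
Step 2: Final matching: W0-M1, W1-M2, W2-M0
Step 3: 0-indexed ranks (man's rank of his match, then woman's): 0 + 0 + 0 + 2 + 1 + 0
Step 4: Total rank sum = 3

3


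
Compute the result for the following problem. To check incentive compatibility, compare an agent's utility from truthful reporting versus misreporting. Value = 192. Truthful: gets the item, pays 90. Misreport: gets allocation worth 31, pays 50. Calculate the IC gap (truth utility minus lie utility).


Step 1: U(truth) = value - payment = 192 - 90 = 102
Step 2: U(lie) = allocation - payment = 31 - 50 = -19
Step 3: IC gap = 102 - (-19) = 121

121


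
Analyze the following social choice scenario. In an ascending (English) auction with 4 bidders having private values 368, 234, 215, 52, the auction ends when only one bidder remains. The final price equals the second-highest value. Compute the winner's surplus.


Step 1: Identify the highest value: 368
Step 2: Identify the second-highest value: 234
Step 3: The final price = second-highest value = 234
Step 4: Surplus = 368 - 234 = 134

134


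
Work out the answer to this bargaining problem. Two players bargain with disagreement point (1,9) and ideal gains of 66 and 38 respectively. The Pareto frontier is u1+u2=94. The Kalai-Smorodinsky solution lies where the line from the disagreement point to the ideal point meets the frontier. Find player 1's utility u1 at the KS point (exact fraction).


Step 1: At the KS point, (u1-d1)/r1 = (u2-d2)/r2 = t and u1+u2 = 94
Step 2: u1 = d1 + r1*t and u2 = d2 + r2*t, so (d1 + r1*t) + (d2 + r2*t) = 94
Step 3: t = (94 - 1 - 9)/(66 + 38) = 84/104 = 21/26
Step 4: u1 = d1 + r1*t = 1 + 66 * 21/26 = 706/13
Step 5: (Check: u2 = d2 + r2*t = 516/13; u1+u2 = 706/13 + 516/13 = 94, on the frontier.)

706/13


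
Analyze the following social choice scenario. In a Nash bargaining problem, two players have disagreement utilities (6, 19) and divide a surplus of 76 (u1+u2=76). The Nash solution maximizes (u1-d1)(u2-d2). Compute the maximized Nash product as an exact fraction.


Step 1: The Nash solution splits surplus symmetrically above the disagreement point
Step 2: u1 = (total + d1 - d2)/2 = (76 + 6 - 19)/2 = 63/2
Step 3: u2 = (total - d1 + d2)/2 = (76 - 6 + 19)/2 = 89/2
Step 4: Nash product = (63/2 - 6) * (89/2 - 19)
Step 5: = 51/2 * 51/2 = 2601/4

2601/4


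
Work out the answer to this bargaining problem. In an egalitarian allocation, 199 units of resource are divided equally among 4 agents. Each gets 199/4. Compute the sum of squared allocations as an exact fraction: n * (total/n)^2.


Step 1: Each agent's share = 199/4
Step 2: Square of each share = (199/4)^2 = 39601/16
Step 3: Sum of squares = 4 * 39601/16 = 39601/4

39601/4


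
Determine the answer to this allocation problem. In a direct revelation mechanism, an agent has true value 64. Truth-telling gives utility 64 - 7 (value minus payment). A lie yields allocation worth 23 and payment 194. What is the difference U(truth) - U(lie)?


Step 1: U(truth) = value - payment = 64 - 7 = 57
Step 2: U(lie) = allocation - payment = 23 - 194 = -171
Step 3: IC gap = 57 - (-171) = 228

228


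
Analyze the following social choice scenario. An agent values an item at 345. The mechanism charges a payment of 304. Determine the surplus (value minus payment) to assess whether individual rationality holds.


Step 1: Surplus = value - payment = 345 - 304 = 41
Step 2: IR is satisfied (surplus >= 0)

41


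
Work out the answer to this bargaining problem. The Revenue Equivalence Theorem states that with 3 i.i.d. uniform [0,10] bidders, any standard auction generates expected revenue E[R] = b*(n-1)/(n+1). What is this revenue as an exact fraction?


Step 1: By Revenue Equivalence, expected revenue = b*(n-1)/(n+1)
Step 2: Substituting n = 3, b = 10
Step 3: Revenue = 10*(3-1)/(3+1) = 10*2/4
Step 4: Revenue = 20/4 = 5

5


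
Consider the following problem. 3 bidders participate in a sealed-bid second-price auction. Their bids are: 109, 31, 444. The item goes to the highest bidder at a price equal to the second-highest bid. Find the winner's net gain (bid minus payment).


Step 1: Sort bids in descending order: 444, 109, 31
Step 2: The winning bid is the highest: 444
Step 3: The payment equals the second-highest bid: 109
Step 4: Surplus = winner's bid - payment = 444 - 109 = 335

335


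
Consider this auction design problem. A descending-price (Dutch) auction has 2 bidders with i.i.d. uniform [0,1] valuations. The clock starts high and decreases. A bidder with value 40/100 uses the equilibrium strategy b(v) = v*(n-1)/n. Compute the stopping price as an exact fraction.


Step 1: Dutch auctions are strategically equivalent to first-price auctions
Step 2: The equilibrium bid is b(v) = v*(n-1)/n
Step 3: b = 2/5 * 1/2
Step 4: b = 1/5

1/5


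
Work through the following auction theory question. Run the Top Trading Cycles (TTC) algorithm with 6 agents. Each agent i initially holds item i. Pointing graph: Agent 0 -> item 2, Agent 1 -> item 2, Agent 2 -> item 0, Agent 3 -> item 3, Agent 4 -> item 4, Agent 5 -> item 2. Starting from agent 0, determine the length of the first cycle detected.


Step 1: Trace the pointer graph from agent 0: 0 -> 2 -> 0
Step 2: A cycle is detected when we revisit agent 0
Step 3: The cycle is: 0 -> 2 -> 0
Step 4: Cycle length = 2

2


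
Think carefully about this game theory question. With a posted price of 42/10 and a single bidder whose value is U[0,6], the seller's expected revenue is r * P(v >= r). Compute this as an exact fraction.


Step 1: Posted price r = 21/5, value support [0,6]
Step 2: P(v >= r) = (6 - 21/5)/6 = 3/10
Step 3: Expected revenue = r * P(v >= r) = 21/5 * 3/10
Step 4: Revenue = 63/50

63/50


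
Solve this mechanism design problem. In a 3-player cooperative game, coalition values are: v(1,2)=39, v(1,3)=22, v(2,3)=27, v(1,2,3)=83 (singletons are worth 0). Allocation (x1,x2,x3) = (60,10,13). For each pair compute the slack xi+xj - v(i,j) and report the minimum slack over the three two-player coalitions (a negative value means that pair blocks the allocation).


Step 1: Slack for coalition (1,2): x1+x2 - v12 = 70 - 39 = 31
Step 2: Slack for coalition (1,3): x1+x3 - v13 = 73 - 22 = 51
Step 3: Slack for coalition (2,3): x2+x3 - v23 = 23 - 27 = -4
Step 4: Minimum slack = min(31, 51, -4) = -4, attained by (2,3); coalition (2,3) can block (slack < 0), so the allocation is not in the core

-4


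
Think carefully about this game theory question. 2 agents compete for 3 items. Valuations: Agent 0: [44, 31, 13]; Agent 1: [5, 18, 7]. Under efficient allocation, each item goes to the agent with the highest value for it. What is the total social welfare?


Step 1: For each item, find the maximum value among all agents.
Step 2: Item 0 -> Agent 0 (value 44)
Step 3: Item 1 -> Agent 0 (value 31)
Step 4: Item 2 -> Agent 0 (value 13)
Step 5: Total welfare = 44 + 31 + 13 = 88

88


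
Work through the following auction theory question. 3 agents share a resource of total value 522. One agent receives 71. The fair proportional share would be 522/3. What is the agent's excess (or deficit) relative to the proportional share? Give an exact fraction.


Step 1: Proportional share = 522/3 = 174
Step 2: Agent's actual allocation = 71
Step 3: Excess = 71 - 174 = -103

-103


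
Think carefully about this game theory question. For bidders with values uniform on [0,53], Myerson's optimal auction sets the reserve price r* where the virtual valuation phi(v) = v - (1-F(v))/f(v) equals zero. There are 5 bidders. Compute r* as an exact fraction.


Step 1: For U[0,53], F(v) = v/53 and f(v) = 1/53
Step 2: phi(v) = v - (1 - v/53)/(1/53) = v - (53 - v) = 2v - 53
Step 3: Set phi(r*) = 0: 2r* - 53 = 0
Step 4: r* = 53/2 (the number of bidders n = 5 does not enter)

53/2


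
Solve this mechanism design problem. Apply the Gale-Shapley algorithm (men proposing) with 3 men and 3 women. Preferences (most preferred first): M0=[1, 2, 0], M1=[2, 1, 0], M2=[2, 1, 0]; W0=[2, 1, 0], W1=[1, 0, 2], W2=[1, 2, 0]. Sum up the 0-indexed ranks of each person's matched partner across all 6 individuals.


Step 1: Run Gale-Shapley (men propose, women hold best offer):
  M0 proposes to W1; she accepts
  M1 proposes to W2; she accepts
  M2 proposes to W2; rejected
  M2 proposes to W1; rejected
  M2 proposes to W0; she accepts
Step 2: Final matching: W0-M2, W1-M0, W2-M1
Step 3: 0-indexed ranks (man's rank of his match, then woman's): 2 + 0 + 0 + 1 + 0 + 0
Step 4: Total rank sum = 3

3


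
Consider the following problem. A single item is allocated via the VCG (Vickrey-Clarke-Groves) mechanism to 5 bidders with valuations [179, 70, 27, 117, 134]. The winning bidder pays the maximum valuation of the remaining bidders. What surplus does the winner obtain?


Step 1: The winner is the agent with the highest value: agent 0 with value 179
Step 2: Values of other agents: [70, 27, 117, 134]
Step 3: VCG payment = max of others' values = 134
Step 4: Surplus = 179 - 134 = 45

45


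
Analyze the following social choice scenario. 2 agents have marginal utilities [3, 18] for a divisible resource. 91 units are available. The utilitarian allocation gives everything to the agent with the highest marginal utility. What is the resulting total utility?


Step 1: The marginal utilities are [3, 18]
Step 2: The highest marginal utility is 18
Step 3: All 91 units go to that agent
Step 4: Total utility = 18 * 91 = 1638

1638


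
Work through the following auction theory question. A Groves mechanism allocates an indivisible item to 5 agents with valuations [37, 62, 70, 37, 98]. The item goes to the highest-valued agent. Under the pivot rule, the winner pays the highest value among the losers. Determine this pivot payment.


Step 1: The efficient winner is agent 4 with value 98
Step 2: Other agents' values: [37, 62, 70, 37]
Step 3: Pivot payment = max(others) = 70
Step 4: The winner pays 70

70


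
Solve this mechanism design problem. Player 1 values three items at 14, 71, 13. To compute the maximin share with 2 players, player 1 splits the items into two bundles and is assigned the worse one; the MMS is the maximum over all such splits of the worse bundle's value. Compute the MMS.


Step 1: Item values = 14, 71, 13
Step 2: Enumerate all 2-bundle partitions and take the smaller bundle:
  Partition 1: {14} vs {71,13} -> bundles 14, 84; min = 14
  Partition 2: {71} vs {14,13} -> bundles 71, 27; min = 27
  Partition 3: {13} vs {14,71} -> bundles 13, 85; min = 13
Step 3: MMS = max(14, 27, 13) = 27

27


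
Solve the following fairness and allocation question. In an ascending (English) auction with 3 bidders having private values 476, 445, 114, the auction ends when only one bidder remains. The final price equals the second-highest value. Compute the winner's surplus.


Step 1: Identify the highest value: 476
Step 2: Identify the second-highest value: 445
Step 3: The final price = second-highest value = 445
Step 4: Surplus = 476 - 445 = 31

31


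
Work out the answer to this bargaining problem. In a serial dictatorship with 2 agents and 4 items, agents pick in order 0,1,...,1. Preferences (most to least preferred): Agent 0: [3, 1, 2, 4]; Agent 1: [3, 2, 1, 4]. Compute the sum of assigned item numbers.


Step 1: Agent 0 picks item 3
Step 2: Agent 1 picks item 2
Step 3: Sum = 3 + 2 = 5

5


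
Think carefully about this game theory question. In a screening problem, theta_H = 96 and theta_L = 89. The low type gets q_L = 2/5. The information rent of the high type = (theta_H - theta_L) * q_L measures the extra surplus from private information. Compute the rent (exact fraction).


Step 1: theta_H - theta_L = 96 - 89 = 7
Step 2: Information rent = (theta_H - theta_L) * q_L
Step 3: = 7 * 2/5
Step 4: = 14/5

14/5


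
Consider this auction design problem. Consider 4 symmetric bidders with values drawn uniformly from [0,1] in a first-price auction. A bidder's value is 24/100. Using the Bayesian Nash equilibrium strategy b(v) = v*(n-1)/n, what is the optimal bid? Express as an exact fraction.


Step 1: The symmetric BNE bidding function is b(v) = v * (n-1) / n
Step 2: Substitute v = 6/25 and n = 4
Step 3: b = 6/25 * 3/4
Step 4: b = 9/50

9/50


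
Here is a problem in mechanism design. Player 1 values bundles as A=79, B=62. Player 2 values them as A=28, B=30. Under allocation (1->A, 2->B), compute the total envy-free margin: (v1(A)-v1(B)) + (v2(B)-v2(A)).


Step 1: Player 1's margin = v1(A) - v1(B) = 79 - 62 = 17
Step 2: Player 2's margin = v2(B) - v2(A) = 30 - 28 = 2
Step 3: Total margin = 17 + 2 = 19

19


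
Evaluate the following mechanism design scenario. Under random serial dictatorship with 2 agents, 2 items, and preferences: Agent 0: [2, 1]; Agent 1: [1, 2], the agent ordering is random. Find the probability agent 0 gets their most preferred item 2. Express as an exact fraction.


Step 1: Agent 0 wants item 2
Step 2: There are 2 possible orderings of agents
Step 3: In 2 orderings, agent 0 gets item 2
Step 4: Probability = 2/2 = 1

1


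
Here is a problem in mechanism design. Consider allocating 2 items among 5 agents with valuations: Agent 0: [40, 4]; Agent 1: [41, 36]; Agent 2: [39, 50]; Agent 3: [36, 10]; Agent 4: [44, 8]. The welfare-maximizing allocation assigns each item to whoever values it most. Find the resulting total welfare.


Step 1: For each item, find the maximum value among all agents.
Step 2: Item 0 -> Agent 4 (value 44)
Step 3: Item 1 -> Agent 2 (value 50)
Step 4: Total welfare = 44 + 50 = 94

94


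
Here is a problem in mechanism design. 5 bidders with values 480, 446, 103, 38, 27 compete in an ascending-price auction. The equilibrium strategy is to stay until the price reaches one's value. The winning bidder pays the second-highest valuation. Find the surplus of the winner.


Step 1: Identify the highest value: 480
Step 2: Identify the second-highest value: 446
Step 3: The final price = second-highest value = 446
Step 4: Surplus = 480 - 446 = 34

34


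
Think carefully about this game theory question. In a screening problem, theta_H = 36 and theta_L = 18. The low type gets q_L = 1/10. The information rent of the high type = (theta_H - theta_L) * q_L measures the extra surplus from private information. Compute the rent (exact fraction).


Step 1: theta_H - theta_L = 36 - 18 = 18
Step 2: Information rent = (theta_H - theta_L) * q_L
Step 3: = 18 * 1/10
Step 4: = 9/5

9/5


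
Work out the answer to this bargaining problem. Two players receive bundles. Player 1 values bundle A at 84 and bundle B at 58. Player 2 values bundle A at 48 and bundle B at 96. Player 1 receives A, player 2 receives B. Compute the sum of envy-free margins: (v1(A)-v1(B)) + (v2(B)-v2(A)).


Step 1: Player 1's margin = v1(A) - v1(B) = 84 - 58 = 26
Step 2: Player 2's margin = v2(B) - v2(A) = 96 - 48 = 48
Step 3: Total margin = 26 + 48 = 74

74


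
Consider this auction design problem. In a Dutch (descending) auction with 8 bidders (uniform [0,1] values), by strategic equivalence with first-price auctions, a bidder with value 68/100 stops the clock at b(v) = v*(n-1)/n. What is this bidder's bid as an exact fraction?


Step 1: Dutch auctions are strategically equivalent to first-price auctions
Step 2: The equilibrium bid is b(v) = v*(n-1)/n
Step 3: b = 17/25 * 7/8
Step 4: b = 119/200

119/200


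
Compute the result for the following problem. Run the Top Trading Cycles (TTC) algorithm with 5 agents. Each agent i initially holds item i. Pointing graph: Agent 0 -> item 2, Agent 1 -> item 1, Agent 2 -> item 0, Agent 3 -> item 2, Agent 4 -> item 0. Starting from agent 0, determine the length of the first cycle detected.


Step 1: Trace the pointer graph from agent 0: 0 -> 2 -> 0
Step 2: A cycle is detected when we revisit agent 0
Step 3: The cycle is: 0 -> 2 -> 0
Step 4: Cycle length = 2

2


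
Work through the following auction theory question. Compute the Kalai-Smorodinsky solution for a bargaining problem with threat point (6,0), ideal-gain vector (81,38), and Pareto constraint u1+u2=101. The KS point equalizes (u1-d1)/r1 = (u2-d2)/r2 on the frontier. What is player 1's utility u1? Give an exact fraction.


Step 1: At the KS point, (u1-d1)/r1 = (u2-d2)/r2 = t and u1+u2 = 101
Step 2: u1 = d1 + r1*t and u2 = d2 + r2*t, so (d1 + r1*t) + (d2 + r2*t) = 101
Step 3: t = (101 - 6 - 0)/(81 + 38) = 95/119
Step 4: u1 = d1 + r1*t = 6 + 81 * 95/119 = 8409/119
Step 5: (Check: u2 = d2 + r2*t = 3610/119; u1+u2 = 8409/119 + 3610/119 = 101, on the frontier.)

8409/119


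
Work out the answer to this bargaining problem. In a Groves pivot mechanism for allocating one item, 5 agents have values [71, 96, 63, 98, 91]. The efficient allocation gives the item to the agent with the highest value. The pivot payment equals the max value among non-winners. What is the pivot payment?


Step 1: The efficient winner is agent 3 with value 98
Step 2: Other agents' values: [71, 96, 63, 91]
Step 3: Pivot payment = max(others) = 96
Step 4: The winner pays 96

96
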